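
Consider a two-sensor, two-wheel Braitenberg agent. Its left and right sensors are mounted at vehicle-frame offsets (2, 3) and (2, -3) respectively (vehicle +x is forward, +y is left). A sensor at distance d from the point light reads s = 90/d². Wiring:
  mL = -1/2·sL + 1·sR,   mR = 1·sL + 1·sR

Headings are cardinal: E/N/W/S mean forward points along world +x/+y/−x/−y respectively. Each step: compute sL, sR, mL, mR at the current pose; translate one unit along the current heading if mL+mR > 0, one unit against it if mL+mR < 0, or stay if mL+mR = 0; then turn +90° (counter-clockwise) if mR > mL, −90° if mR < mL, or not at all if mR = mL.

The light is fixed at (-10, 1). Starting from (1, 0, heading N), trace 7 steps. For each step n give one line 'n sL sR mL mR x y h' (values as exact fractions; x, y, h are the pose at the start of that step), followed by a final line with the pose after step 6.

n=0: pose=(1,0,N); sL=18/13, sR=90/197; mL=-603/2561, mR=4716/2561; mL+mR=4113/2561 → advance +1; mR−mL=27/13 → turn +1·90°
n=1: pose=(1,1,W); sL=1, sR=1; mL=1/2, mR=2; mL+mR=5/2 → advance +1; mR−mL=3/2 → turn +1·90°
n=2: pose=(0,1,S); sL=90/173, sR=90/53; mL=13185/9169, mR=20340/9169; mL+mR=33525/9169 → advance +1; mR−mL=135/173 → turn +1·90°
n=3: pose=(0,0,E); sL=45/74, sR=9/16; mL=153/592, mR=693/592; mL+mR=423/296 → advance +1; mR−mL=135/148 → turn +1·90°
n=4: pose=(1,0,N); sL=18/13, sR=90/197; mL=-603/2561, mR=4716/2561; mL+mR=4113/2561 → advance +1; mR−mL=27/13 → turn +1·90°
n=5: pose=(1,1,W); sL=1, sR=1; mL=1/2, mR=2; mL+mR=5/2 → advance +1; mR−mL=3/2 → turn +1·90°
n=6: pose=(0,1,S); sL=90/173, sR=90/53; mL=13185/9169, mR=20340/9169; mL+mR=33525/9169 → advance +1; mR−mL=135/173 → turn +1·90°

0 18/13 90/197 -603/2561 4716/2561 1 0 N
1 1 1 1/2 2 1 1 W
2 90/173 90/53 13185/9169 20340/9169 0 1 S
3 45/74 9/16 153/592 693/592 0 0 E
4 18/13 90/197 -603/2561 4716/2561 1 0 N
5 1 1 1/2 2 1 1 W
6 90/173 90/53 13185/9169 20340/9169 0 1 S
final 0 0 E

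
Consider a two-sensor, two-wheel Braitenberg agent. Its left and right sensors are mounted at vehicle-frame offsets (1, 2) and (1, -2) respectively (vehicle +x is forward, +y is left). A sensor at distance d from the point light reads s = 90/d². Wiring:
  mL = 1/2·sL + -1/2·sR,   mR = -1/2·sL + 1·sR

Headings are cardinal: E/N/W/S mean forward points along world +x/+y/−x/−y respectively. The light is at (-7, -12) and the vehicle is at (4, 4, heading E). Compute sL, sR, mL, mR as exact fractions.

5/26 9/34 -8/221 149/884

left sensor world pos  = (5, 6); dL² = 468
right sensor world pos = (5, 2); dR² = 340
sL = 90/468 = 5/26
sR = 90/340 = 9/34
mL = 1/2·sL + -1/2·sR = -8/221
mR = -1/2·sL + 1·sR = 149/884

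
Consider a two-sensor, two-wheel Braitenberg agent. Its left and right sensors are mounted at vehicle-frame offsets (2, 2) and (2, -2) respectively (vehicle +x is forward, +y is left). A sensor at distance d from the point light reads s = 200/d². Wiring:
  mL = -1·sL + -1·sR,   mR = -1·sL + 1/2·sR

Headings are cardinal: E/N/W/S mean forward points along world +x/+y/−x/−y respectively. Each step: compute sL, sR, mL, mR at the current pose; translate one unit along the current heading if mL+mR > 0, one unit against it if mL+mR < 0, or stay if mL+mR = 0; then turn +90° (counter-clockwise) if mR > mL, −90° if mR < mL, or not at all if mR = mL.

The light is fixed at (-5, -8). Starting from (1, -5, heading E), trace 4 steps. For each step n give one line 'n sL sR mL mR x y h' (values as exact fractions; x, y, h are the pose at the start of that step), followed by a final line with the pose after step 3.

0 200/89 40/13 -6160/1157 -820/1157 1 -5 E
1 100/17 100/37 -5400/629 -2850/629 0 -5 N
2 200/9 8 -272/9 -164/9 0 -6 W
3 25/8 25/2 -125/8 25/8 1 -6 S
final 1 -5 E

n=0: pose=(1,-5,E); sL=200/89, sR=40/13; mL=-6160/1157, mR=-820/1157; mL+mR=-6980/1157 → advance -1; mR−mL=60/13 → turn +1·90°
n=1: pose=(0,-5,N); sL=100/17, sR=100/37; mL=-5400/629, mR=-2850/629; mL+mR=-8250/629 → advance -1; mR−mL=150/37 → turn +1·90°
n=2: pose=(0,-6,W); sL=200/9, sR=8; mL=-272/9, mR=-164/9; mL+mR=-436/9 → advance -1; mR−mL=12 → turn +1·90°
n=3: pose=(1,-6,S); sL=25/8, sR=25/2; mL=-125/8, mR=25/8; mL+mR=-25/2 → advance -1; mR−mL=75/4 → turn +1·90°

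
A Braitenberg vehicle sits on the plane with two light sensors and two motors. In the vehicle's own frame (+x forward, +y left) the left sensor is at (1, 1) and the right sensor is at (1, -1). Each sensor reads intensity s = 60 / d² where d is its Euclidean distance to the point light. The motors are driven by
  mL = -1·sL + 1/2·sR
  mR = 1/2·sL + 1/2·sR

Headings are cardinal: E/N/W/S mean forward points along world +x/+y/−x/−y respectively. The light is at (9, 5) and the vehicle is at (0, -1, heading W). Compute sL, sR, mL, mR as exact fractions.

60/149 12/25 -606/3725 1644/3725

left sensor world pos  = (-1, -2); dL² = 149
right sensor world pos = (-1, 0); dR² = 125
sL = 60/149 = 60/149
sR = 60/125 = 12/25
mL = -1·sL + 1/2·sR = -606/3725
mR = 1/2·sL + 1/2·sR = 1644/3725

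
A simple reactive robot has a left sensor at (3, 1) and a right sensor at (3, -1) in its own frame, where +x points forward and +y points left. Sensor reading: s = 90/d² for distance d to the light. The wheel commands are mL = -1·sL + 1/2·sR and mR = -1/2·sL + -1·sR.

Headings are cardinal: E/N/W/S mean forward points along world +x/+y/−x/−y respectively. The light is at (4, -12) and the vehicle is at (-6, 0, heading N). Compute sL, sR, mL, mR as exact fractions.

left sensor world pos  = (-7, 3); dL² = 346
right sensor world pos = (-5, 3); dR² = 306
sL = 90/346 = 45/173
sR = 90/306 = 5/17
mL = -1·sL + 1/2·sR = -665/5882
mR = -1/2·sL + -1·sR = -2495/5882

45/173 5/17 -665/5882 -2495/5882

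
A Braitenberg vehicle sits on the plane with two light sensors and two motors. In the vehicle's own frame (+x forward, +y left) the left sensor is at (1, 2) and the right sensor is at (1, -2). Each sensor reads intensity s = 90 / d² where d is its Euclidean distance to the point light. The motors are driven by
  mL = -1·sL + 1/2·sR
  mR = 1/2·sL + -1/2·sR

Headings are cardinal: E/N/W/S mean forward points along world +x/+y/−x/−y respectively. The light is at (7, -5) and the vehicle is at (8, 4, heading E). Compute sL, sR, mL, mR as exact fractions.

left sensor world pos  = (9, 6); dL² = 125
right sensor world pos = (9, 2); dR² = 53
sL = 90/125 = 18/25
sR = 90/53 = 90/53
mL = -1·sL + 1/2·sR = 171/1325
mR = 1/2·sL + -1/2·sR = -648/1325

18/25 90/53 171/1325 -648/1325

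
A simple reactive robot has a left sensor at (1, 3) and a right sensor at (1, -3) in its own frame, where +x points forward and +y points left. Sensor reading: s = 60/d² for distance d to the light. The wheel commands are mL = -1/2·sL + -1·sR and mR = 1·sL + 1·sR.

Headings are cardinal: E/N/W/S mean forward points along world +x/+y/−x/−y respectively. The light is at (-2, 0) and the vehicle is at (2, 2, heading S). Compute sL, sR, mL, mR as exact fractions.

6/5 30 -153/5 156/5

left sensor world pos  = (5, 1); dL² = 50
right sensor world pos = (-1, 1); dR² = 2
sL = 60/50 = 6/5
sR = 60/2 = 30
mL = -1/2·sL + -1·sR = -153/5
mR = 1·sL + 1·sR = 156/5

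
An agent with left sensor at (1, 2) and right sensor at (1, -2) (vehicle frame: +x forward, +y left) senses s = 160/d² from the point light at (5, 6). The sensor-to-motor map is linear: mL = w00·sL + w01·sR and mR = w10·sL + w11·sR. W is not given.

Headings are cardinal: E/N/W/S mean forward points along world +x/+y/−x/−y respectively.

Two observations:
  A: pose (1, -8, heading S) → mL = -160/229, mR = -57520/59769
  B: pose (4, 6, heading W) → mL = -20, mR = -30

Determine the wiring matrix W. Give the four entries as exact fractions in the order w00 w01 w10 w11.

-1 0 -1/2 -1

obs A: pose=(1,-8,S) → sL=160/229, sR=160/261, mL=-160/229, mR=-57520/59769
obs B: pose=(4,6,W) → sL=20, sR=20, mL=-20, mR=-30
sensor matrix S = [[160/229, 160/261], [20, 20]]; det S = 102400/59769
solve [mL_A; mL_B] = S·[w00; w01] and [mR_A; mR_B] = S·[w10; w11]:
  w00 = -1, w01 = 0, w10 = -1/2, w11 = -1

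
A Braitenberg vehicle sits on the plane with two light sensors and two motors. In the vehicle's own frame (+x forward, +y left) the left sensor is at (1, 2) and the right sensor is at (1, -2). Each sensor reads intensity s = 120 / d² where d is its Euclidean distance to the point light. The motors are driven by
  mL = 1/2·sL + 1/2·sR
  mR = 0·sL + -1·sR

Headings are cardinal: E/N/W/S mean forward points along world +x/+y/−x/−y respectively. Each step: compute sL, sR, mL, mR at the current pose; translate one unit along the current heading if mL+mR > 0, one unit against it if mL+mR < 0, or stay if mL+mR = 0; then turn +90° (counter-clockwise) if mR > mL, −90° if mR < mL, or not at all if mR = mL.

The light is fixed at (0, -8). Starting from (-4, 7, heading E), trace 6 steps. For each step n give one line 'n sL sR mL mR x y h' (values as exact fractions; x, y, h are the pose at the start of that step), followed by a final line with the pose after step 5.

n=0: pose=(-4,7,E); sL=60/149, sR=60/89; mL=7140/13261, mR=-60/89; mL+mR=-1800/13261 → advance -1; mR−mL=-16080/13261 → turn -1·90°
n=1: pose=(-5,7,S); sL=24/41, sR=24/49; mL=1080/2009, mR=-24/49; mL+mR=96/2009 → advance +1; mR−mL=-2064/2009 → turn -1·90°
n=2: pose=(-5,6,W); sL=2/3, sR=30/73; mL=118/219, mR=-30/73; mL+mR=28/219 → advance +1; mR−mL=-208/219 → turn -1·90°
n=3: pose=(-6,6,N); sL=120/289, sR=120/241; mL=31800/69649, mR=-120/241; mL+mR=-2880/69649 → advance -1; mR−mL=-66480/69649 → turn -1·90°
n=4: pose=(-6,5,E); sL=12/25, sR=60/73; mL=1188/1825, mR=-60/73; mL+mR=-312/1825 → advance -1; mR−mL=-2688/1825 → turn -1·90°
n=5: pose=(-7,5,S); sL=120/169, sR=8/15; mL=1576/2535, mR=-8/15; mL+mR=224/2535 → advance +1; mR−mL=-976/845 → turn -1·90°

0 60/149 60/89 7140/13261 -60/89 -4 7 E
1 24/41 24/49 1080/2009 -24/49 -5 7 S
2 2/3 30/73 118/219 -30/73 -5 6 W
3 120/289 120/241 31800/69649 -120/241 -6 6 N
4 12/25 60/73 1188/1825 -60/73 -6 5 E
5 120/169 8/15 1576/2535 -8/15 -7 5 S
final -7 4 W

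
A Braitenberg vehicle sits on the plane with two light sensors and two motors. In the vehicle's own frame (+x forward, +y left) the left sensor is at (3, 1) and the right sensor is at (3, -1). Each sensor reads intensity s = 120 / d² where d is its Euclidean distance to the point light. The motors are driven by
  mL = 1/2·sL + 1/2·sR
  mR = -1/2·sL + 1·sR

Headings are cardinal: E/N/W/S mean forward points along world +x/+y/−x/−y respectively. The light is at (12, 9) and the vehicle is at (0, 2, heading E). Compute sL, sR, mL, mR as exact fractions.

40/39 24/29 1048/1131 356/1131

left sensor world pos  = (3, 3); dL² = 117
right sensor world pos = (3, 1); dR² = 145
sL = 120/117 = 40/39
sR = 120/145 = 24/29
mL = 1/2·sL + 1/2·sR = 1048/1131
mR = -1/2·sL + 1·sR = 356/1131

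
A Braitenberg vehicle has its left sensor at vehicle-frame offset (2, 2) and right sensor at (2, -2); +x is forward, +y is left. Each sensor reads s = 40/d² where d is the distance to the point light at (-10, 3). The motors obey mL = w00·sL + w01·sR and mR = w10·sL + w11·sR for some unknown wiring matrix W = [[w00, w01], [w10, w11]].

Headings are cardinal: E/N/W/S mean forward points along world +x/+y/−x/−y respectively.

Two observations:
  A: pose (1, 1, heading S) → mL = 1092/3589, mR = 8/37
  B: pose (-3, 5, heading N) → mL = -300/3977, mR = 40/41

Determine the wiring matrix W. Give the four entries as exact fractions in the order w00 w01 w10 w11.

-1/2 1 1 0

obs A: pose=(1,1,S) → sL=8/37, sR=40/97, mL=1092/3589, mR=8/37
obs B: pose=(-3,5,N) → sL=40/41, sR=40/97, mL=-300/3977, mR=40/41
sensor matrix S = [[8/37, 40/97], [40/41, 40/97]]; det S = -46080/147149
solve [mL_A; mL_B] = S·[w00; w01] and [mR_A; mR_B] = S·[w10; w11]:
  w00 = -1/2, w01 = 1, w10 = 1, w11 = 0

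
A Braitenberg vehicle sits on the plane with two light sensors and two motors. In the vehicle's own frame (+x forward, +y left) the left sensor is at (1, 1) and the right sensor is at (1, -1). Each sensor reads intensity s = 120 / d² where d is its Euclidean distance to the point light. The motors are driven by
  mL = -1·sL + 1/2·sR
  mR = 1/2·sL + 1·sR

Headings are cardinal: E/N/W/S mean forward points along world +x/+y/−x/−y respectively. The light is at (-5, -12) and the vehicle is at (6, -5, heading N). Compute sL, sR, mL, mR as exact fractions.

30/41 15/26 -945/2132 1005/1066

left sensor world pos  = (5, -4); dL² = 164
right sensor world pos = (7, -4); dR² = 208
sL = 120/164 = 30/41
sR = 120/208 = 15/26
mL = -1·sL + 1/2·sR = -945/2132
mR = 1/2·sL + 1·sR = 1005/1066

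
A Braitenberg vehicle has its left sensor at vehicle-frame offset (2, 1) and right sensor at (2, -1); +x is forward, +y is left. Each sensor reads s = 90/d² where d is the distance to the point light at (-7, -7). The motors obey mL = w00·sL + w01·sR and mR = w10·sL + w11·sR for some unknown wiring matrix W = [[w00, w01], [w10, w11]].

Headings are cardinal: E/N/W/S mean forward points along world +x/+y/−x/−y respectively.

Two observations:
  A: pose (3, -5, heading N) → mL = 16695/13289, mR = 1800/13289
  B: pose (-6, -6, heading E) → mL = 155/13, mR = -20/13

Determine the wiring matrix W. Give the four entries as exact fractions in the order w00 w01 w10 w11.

obs A: pose=(3,-5,N) → sL=90/97, sR=90/137, mL=16695/13289, mR=1800/13289
obs B: pose=(-6,-6,E) → sL=90/13, sR=10, mL=155/13, mR=-20/13
sensor matrix S = [[90/97, 90/137], [90/13, 10]]; det S = 817200/172757
solve [mL_A; mL_B] = S·[w00; w01] and [mR_A; mR_B] = S·[w10; w11]:
  w00 = 1, w01 = 1/2, w10 = 1/2, w11 = -1/2

1 1/2 1/2 -1/2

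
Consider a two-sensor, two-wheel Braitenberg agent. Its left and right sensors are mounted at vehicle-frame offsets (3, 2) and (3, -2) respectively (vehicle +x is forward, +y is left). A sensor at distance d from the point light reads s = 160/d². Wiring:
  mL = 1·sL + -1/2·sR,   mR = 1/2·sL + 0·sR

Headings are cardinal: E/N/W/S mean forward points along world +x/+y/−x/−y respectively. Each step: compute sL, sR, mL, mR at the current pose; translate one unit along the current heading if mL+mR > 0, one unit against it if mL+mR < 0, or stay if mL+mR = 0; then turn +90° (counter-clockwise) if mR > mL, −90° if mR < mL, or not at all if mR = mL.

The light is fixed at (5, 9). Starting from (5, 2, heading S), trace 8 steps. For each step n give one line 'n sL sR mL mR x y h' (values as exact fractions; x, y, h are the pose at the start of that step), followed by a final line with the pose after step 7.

0 20/13 20/13 10/13 10/13 5 2 S
1 32/25 32/25 16/25 16/25 5 1 S
2 40/37 40/37 20/37 20/37 5 0 S
3 160/173 160/173 80/173 80/173 5 -1 S
4 4/5 4/5 2/5 2/5 5 -2 S
5 160/229 160/229 80/229 80/229 5 -3 S
6 8/13 8/13 4/13 4/13 5 -4 S
7 160/293 160/293 80/293 80/293 5 -5 S
final 5 -6 S

n=0: pose=(5,2,S); sL=20/13, sR=20/13; mL=10/13, mR=10/13; mL+mR=20/13 → advance +1; mR−mL=0 → turn +0·90°
n=1: pose=(5,1,S); sL=32/25, sR=32/25; mL=16/25, mR=16/25; mL+mR=32/25 → advance +1; mR−mL=0 → turn +0·90°
n=2: pose=(5,0,S); sL=40/37, sR=40/37; mL=20/37, mR=20/37; mL+mR=40/37 → advance +1; mR−mL=0 → turn +0·90°
n=3: pose=(5,-1,S); sL=160/173, sR=160/173; mL=80/173, mR=80/173; mL+mR=160/173 → advance +1; mR−mL=0 → turn +0·90°
n=4: pose=(5,-2,S); sL=4/5, sR=4/5; mL=2/5, mR=2/5; mL+mR=4/5 → advance +1; mR−mL=0 → turn +0·90°
n=5: pose=(5,-3,S); sL=160/229, sR=160/229; mL=80/229, mR=80/229; mL+mR=160/229 → advance +1; mR−mL=0 → turn +0·90°
n=6: pose=(5,-4,S); sL=8/13, sR=8/13; mL=4/13, mR=4/13; mL+mR=8/13 → advance +1; mR−mL=0 → turn +0·90°
n=7: pose=(5,-5,S); sL=160/293, sR=160/293; mL=80/293, mR=80/293; mL+mR=160/293 → advance +1; mR−mL=0 → turn +0·90°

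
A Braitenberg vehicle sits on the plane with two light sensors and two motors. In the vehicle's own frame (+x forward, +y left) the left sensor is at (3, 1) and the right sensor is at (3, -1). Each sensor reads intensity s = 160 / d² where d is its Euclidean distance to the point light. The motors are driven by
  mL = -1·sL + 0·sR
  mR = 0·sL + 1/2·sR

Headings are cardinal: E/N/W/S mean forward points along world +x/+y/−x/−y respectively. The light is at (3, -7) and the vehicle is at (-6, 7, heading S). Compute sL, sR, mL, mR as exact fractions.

32/37 160/221 -32/37 80/221

left sensor world pos  = (-5, 4); dL² = 185
right sensor world pos = (-7, 4); dR² = 221
sL = 160/185 = 32/37
sR = 160/221 = 160/221
mL = -1·sL + 0·sR = -32/37
mR = 0·sL + 1/2·sR = 80/221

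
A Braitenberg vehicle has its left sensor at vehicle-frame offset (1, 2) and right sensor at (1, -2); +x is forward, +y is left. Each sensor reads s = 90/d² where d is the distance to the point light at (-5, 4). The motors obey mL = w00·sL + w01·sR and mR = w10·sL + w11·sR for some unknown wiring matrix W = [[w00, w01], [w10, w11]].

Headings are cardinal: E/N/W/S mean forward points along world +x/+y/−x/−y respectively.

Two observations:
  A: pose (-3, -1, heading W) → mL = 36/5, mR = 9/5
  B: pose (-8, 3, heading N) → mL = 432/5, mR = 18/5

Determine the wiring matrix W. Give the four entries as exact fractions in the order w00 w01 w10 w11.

obs A: pose=(-3,-1,W) → sL=9/5, sR=9, mL=36/5, mR=9/5
obs B: pose=(-8,3,N) → sL=18/5, sR=90, mL=432/5, mR=18/5
sensor matrix S = [[9/5, 9], [18/5, 90]]; det S = 648/5
solve [mL_A; mL_B] = S·[w00; w01] and [mR_A; mR_B] = S·[w10; w11]:
  w00 = -1, w01 = 1, w10 = 1, w11 = 0

-1 1 1 0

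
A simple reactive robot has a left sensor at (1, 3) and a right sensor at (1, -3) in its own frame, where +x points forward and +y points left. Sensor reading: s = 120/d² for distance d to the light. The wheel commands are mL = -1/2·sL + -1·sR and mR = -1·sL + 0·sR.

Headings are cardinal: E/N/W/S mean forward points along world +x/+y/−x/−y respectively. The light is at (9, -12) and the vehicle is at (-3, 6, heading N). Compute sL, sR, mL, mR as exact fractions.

left sensor world pos  = (-6, 7); dL² = 586
right sensor world pos = (0, 7); dR² = 442
sL = 120/586 = 60/293
sR = 120/442 = 60/221
mL = -1/2·sL + -1·sR = -24210/64753
mR = -1·sL + 0·sR = -60/293

60/293 60/221 -24210/64753 -60/293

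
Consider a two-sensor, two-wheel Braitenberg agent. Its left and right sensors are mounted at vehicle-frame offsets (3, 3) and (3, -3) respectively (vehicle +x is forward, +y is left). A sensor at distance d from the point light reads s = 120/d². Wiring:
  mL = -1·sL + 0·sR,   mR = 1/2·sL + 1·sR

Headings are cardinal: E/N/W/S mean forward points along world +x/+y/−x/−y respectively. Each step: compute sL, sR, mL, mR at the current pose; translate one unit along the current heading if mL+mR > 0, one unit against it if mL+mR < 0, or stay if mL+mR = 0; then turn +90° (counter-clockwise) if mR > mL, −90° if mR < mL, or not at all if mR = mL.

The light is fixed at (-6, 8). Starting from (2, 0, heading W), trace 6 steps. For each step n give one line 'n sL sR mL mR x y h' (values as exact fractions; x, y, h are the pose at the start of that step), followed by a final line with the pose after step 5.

0 60/73 12/5 -60/73 1026/365 2 0 W
1 120/221 120/137 -120/221 34740/30277 1 0 S
2 15/17 30/61 -15/17 1935/2074 1 -1 E
3 120/61 120/157 -120/61 16740/9577 2 -1 N
4 60/97 60/37 -60/97 6930/3589 2 -2 W
5 120/269 24/37 -120/269 8676/9953 1 -2 S
final 1 -3 E

n=0: pose=(2,0,W); sL=60/73, sR=12/5; mL=-60/73, mR=1026/365; mL+mR=726/365 → advance +1; mR−mL=1326/365 → turn +1·90°
n=1: pose=(1,0,S); sL=120/221, sR=120/137; mL=-120/221, mR=34740/30277; mL+mR=18300/30277 → advance +1; mR−mL=51180/30277 → turn +1·90°
n=2: pose=(1,-1,E); sL=15/17, sR=30/61; mL=-15/17, mR=1935/2074; mL+mR=105/2074 → advance +1; mR−mL=3765/2074 → turn +1·90°
n=3: pose=(2,-1,N); sL=120/61, sR=120/157; mL=-120/61, mR=16740/9577; mL+mR=-2100/9577 → advance -1; mR−mL=35580/9577 → turn +1·90°
n=4: pose=(2,-2,W); sL=60/97, sR=60/37; mL=-60/97, mR=6930/3589; mL+mR=4710/3589 → advance +1; mR−mL=9150/3589 → turn +1·90°
n=5: pose=(1,-2,S); sL=120/269, sR=24/37; mL=-120/269, mR=8676/9953; mL+mR=4236/9953 → advance +1; mR−mL=13116/9953 → turn +1·90°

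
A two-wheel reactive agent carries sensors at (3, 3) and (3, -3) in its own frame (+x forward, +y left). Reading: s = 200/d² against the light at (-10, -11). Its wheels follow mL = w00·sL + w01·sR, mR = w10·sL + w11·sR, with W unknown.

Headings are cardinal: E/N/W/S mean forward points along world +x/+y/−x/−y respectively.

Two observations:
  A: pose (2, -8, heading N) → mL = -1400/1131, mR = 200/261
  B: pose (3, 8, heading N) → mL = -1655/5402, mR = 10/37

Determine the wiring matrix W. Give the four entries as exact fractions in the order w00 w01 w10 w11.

-1/2 -1/2 0 1

obs A: pose=(2,-8,N) → sL=200/117, sR=200/261, mL=-1400/1131, mR=200/261
obs B: pose=(3,8,N) → sL=25/73, sR=10/37, mL=-1655/5402, mR=10/37
sensor matrix S = [[200/117, 200/261], [25/73, 10/37]]; det S = 1829000/9164493
solve [mL_A; mL_B] = S·[w00; w01] and [mR_A; mR_B] = S·[w10; w11]:
  w00 = -1/2, w01 = -1/2, w10 = 0, w11 = 1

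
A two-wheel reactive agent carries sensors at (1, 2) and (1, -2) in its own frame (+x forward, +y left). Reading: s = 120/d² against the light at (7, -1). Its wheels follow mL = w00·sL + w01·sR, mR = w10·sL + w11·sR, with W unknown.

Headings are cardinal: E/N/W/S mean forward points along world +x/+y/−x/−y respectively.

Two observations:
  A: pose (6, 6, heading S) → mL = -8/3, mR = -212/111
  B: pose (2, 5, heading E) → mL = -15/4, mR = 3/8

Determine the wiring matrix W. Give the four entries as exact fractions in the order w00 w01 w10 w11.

0 -1 -1 1/2

obs A: pose=(6,6,S) → sL=120/37, sR=8/3, mL=-8/3, mR=-212/111
obs B: pose=(2,5,E) → sL=3/2, sR=15/4, mL=-15/4, mR=3/8
sensor matrix S = [[120/37, 8/3], [3/2, 15/4]]; det S = 302/37
solve [mL_A; mL_B] = S·[w00; w01] and [mR_A; mR_B] = S·[w10; w11]:
  w00 = 0, w01 = -1, w10 = -1, w11 = 1/2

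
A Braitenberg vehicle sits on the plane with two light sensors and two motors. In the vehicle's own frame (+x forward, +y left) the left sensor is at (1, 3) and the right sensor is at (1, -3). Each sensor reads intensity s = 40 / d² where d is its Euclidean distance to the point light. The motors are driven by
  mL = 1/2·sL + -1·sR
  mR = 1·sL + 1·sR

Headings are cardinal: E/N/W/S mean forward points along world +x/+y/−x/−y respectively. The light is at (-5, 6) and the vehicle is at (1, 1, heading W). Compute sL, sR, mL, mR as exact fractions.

40/89 40/29 -2980/2581 4720/2581

left sensor world pos  = (0, -2); dL² = 89
right sensor world pos = (0, 4); dR² = 29
sL = 40/89 = 40/89
sR = 40/29 = 40/29
mL = 1/2·sL + -1·sR = -2980/2581
mR = 1·sL + 1·sR = 4720/2581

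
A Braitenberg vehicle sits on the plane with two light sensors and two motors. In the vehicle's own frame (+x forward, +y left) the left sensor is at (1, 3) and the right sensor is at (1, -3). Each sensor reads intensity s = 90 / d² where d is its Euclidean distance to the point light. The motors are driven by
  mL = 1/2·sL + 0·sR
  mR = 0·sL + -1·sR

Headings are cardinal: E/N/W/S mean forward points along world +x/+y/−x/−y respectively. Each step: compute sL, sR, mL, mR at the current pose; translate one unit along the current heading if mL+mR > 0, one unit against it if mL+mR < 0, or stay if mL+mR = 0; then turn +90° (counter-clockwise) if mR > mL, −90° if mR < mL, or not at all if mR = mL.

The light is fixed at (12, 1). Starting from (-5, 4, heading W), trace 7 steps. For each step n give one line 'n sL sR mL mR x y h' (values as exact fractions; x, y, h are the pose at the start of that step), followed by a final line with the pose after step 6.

n=0: pose=(-5,4,W); sL=5/18, sR=1/4; mL=5/36, mR=-1/4; mL+mR=-1/9 → advance -1; mR−mL=-7/18 → turn -1·90°
n=1: pose=(-4,4,N); sL=90/377, sR=18/37; mL=45/377, mR=-18/37; mL+mR=-5121/13949 → advance -1; mR−mL=-8451/13949 → turn -1·90°
n=2: pose=(-4,3,E); sL=9/25, sR=45/113; mL=9/50, mR=-45/113; mL+mR=-1233/5650 → advance -1; mR−mL=-3267/5650 → turn -1·90°
n=3: pose=(-5,3,S); sL=90/197, sR=90/401; mL=45/197, mR=-90/401; mL+mR=315/78997 → advance +1; mR−mL=-35775/78997 → turn -1·90°
n=4: pose=(-5,2,W); sL=45/164, sR=9/34; mL=45/328, mR=-9/34; mL+mR=-711/5576 → advance -1; mR−mL=-2241/5576 → turn -1·90°
n=5: pose=(-4,2,N); sL=18/73, sR=90/173; mL=9/73, mR=-90/173; mL+mR=-5013/12629 → advance -1; mR−mL=-8127/12629 → turn -1·90°
n=6: pose=(-4,1,E); sL=5/13, sR=5/13; mL=5/26, mR=-5/13; mL+mR=-5/26 → advance -1; mR−mL=-15/26 → turn -1·90°

0 5/18 1/4 5/36 -1/4 -5 4 W
1 90/377 18/37 45/377 -18/37 -4 4 N
2 9/25 45/113 9/50 -45/113 -4 3 E
3 90/197 90/401 45/197 -90/401 -5 3 S
4 45/164 9/34 45/328 -9/34 -5 2 W
5 18/73 90/173 9/73 -90/173 -4 2 N
6 5/13 5/13 5/26 -5/13 -4 1 E
final -5 1 S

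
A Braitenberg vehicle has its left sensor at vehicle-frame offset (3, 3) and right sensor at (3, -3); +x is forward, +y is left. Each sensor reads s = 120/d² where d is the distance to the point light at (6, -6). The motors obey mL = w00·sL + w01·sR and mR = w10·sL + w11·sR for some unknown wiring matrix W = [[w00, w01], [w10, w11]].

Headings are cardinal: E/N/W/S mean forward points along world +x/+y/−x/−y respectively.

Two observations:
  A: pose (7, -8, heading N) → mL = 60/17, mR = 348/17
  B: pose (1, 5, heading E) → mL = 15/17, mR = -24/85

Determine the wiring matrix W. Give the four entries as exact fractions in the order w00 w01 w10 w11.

0 1/2 1 -1/2

obs A: pose=(7,-8,N) → sL=24, sR=120/17, mL=60/17, mR=348/17
obs B: pose=(1,5,E) → sL=3/5, sR=30/17, mL=15/17, mR=-24/85
sensor matrix S = [[24, 120/17], [3/5, 30/17]]; det S = 648/17
solve [mL_A; mL_B] = S·[w00; w01] and [mR_A; mR_B] = S·[w10; w11]:
  w00 = 0, w01 = 1/2, w10 = 1, w11 = -1/2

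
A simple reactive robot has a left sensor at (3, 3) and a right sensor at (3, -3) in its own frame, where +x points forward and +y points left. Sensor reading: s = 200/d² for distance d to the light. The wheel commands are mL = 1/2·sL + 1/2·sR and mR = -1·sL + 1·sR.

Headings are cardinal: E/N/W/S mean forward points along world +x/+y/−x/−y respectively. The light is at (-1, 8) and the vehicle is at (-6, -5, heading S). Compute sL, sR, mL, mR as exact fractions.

left sensor world pos  = (-3, -8); dL² = 260
right sensor world pos = (-9, -8); dR² = 320
sL = 200/260 = 10/13
sR = 200/320 = 5/8
mL = 1/2·sL + 1/2·sR = 145/208
mR = -1·sL + 1·sR = -15/104

10/13 5/8 145/208 -15/104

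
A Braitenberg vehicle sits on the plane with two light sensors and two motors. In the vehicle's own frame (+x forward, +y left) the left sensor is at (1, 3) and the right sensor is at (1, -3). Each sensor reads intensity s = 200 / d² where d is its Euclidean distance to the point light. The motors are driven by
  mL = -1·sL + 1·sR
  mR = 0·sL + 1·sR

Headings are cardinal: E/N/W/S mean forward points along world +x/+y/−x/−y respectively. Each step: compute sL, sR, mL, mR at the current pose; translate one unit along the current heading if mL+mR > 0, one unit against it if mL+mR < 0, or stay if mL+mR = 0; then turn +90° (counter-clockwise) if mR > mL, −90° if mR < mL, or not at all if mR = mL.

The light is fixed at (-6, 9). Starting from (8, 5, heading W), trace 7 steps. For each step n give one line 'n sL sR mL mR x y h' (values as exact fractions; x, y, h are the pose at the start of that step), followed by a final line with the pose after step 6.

n=0: pose=(8,5,W); sL=100/109, sR=20/17; mL=480/1853, mR=20/17; mL+mR=2660/1853 → advance +1; mR−mL=100/109 → turn +1·90°
n=1: pose=(7,5,S); sL=200/281, sR=8/5; mL=1248/1405, mR=8/5; mL+mR=3496/1405 → advance +1; mR−mL=200/281 → turn +1·90°
n=2: pose=(7,4,E); sL=1, sR=10/13; mL=-3/13, mR=10/13; mL+mR=7/13 → advance +1; mR−mL=1 → turn +1·90°
n=3: pose=(8,4,N); sL=200/137, sR=40/61; mL=-6720/8357, mR=40/61; mL+mR=-1240/8357 → advance -1; mR−mL=200/137 → turn +1·90°
n=4: pose=(8,3,W); sL=4/5, sR=100/89; mL=144/445, mR=100/89; mL+mR=644/445 → advance +1; mR−mL=4/5 → turn +1·90°
n=5: pose=(7,3,S); sL=40/61, sR=200/149; mL=6240/9089, mR=200/149; mL+mR=18440/9089 → advance +1; mR−mL=40/61 → turn +1·90°
n=6: pose=(7,2,E); sL=50/53, sR=25/37; mL=-525/1961, mR=25/37; mL+mR=800/1961 → advance +1; mR−mL=50/53 → turn +1·90°

0 100/109 20/17 480/1853 20/17 8 5 W
1 200/281 8/5 1248/1405 8/5 7 5 S
2 1 10/13 -3/13 10/13 7 4 E
3 200/137 40/61 -6720/8357 40/61 8 4 N
4 4/5 100/89 144/445 100/89 8 3 W
5 40/61 200/149 6240/9089 200/149 7 3 S
6 50/53 25/37 -525/1961 25/37 7 2 E
final 8 2 N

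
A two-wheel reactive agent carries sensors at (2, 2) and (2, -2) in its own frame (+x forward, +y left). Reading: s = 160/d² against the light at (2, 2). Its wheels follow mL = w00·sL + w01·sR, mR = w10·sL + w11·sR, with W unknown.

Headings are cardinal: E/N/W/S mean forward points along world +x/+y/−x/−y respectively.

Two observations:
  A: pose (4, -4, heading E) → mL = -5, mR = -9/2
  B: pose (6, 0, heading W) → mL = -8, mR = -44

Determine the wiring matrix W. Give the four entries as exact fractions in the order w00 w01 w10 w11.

-1 0 -1/2 -1

obs A: pose=(4,-4,E) → sL=5, sR=2, mL=-5, mR=-9/2
obs B: pose=(6,0,W) → sL=8, sR=40, mL=-8, mR=-44
sensor matrix S = [[5, 2], [8, 40]]; det S = 184
solve [mL_A; mL_B] = S·[w00; w01] and [mR_A; mR_B] = S·[w10; w11]:
  w00 = -1, w01 = 0, w10 = -1/2, w11 = -1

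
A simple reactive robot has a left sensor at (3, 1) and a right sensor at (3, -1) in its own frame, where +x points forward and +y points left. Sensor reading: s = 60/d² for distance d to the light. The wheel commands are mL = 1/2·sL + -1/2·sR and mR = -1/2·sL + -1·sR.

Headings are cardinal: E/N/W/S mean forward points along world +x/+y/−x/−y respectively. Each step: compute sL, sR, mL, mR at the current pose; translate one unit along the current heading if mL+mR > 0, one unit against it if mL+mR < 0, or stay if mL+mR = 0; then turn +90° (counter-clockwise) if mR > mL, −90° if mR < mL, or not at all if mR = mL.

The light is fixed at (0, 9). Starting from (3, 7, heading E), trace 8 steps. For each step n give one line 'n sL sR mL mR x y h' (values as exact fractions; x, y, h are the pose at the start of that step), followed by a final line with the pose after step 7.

n=0: pose=(3,7,E); sL=60/37, sR=4/3; mL=16/111, mR=-238/111; mL+mR=-2 → advance -1; mR−mL=-254/111 → turn -1·90°
n=1: pose=(2,7,S); sL=30/17, sR=30/13; mL=-60/221, mR=-705/221; mL+mR=-45/13 → advance -1; mR−mL=-645/221 → turn -1·90°
n=2: pose=(2,8,W); sL=12, sR=60; mL=-24, mR=-66; mL+mR=-90 → advance -1; mR−mL=-42 → turn -1·90°
n=3: pose=(3,8,N); sL=15/2, sR=3; mL=9/4, mR=-27/4; mL+mR=-9/2 → advance -1; mR−mL=-9 → turn -1·90°
n=4: pose=(3,7,E); sL=60/37, sR=4/3; mL=16/111, mR=-238/111; mL+mR=-2 → advance -1; mR−mL=-254/111 → turn -1·90°
n=5: pose=(2,7,S); sL=30/17, sR=30/13; mL=-60/221, mR=-705/221; mL+mR=-45/13 → advance -1; mR−mL=-645/221 → turn -1·90°
n=6: pose=(2,8,W); sL=12, sR=60; mL=-24, mR=-66; mL+mR=-90 → advance -1; mR−mL=-42 → turn -1·90°
n=7: pose=(3,8,N); sL=15/2, sR=3; mL=9/4, mR=-27/4; mL+mR=-9/2 → advance -1; mR−mL=-9 → turn -1·90°

0 60/37 4/3 16/111 -238/111 3 7 E
1 30/17 30/13 -60/221 -705/221 2 7 S
2 12 60 -24 -66 2 8 W
3 15/2 3 9/4 -27/4 3 8 N
4 60/37 4/3 16/111 -238/111 3 7 E
5 30/17 30/13 -60/221 -705/221 2 7 S
6 12 60 -24 -66 2 8 W
7 15/2 3 9/4 -27/4 3 8 N
final 3 7 E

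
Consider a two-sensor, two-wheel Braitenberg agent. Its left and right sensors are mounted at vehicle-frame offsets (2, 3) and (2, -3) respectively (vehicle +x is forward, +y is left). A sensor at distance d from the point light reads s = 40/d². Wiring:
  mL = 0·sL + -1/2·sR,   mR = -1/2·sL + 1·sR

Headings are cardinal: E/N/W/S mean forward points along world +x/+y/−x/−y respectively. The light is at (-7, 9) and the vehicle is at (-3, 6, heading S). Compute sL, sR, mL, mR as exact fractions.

left sensor world pos  = (0, 4); dL² = 74
right sensor world pos = (-6, 4); dR² = 26
sL = 40/74 = 20/37
sR = 40/26 = 20/13
mL = 0·sL + -1/2·sR = -10/13
mR = -1/2·sL + 1·sR = 610/481

20/37 20/13 -10/13 610/481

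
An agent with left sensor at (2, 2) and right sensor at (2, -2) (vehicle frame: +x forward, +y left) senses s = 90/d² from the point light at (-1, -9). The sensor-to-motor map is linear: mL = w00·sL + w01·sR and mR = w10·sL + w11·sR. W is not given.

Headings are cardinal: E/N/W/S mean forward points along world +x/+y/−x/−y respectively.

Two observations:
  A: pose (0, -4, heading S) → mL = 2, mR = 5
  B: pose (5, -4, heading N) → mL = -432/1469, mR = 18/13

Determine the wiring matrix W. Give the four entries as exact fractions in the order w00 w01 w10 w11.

obs A: pose=(0,-4,S) → sL=5, sR=9, mL=2, mR=5
obs B: pose=(5,-4,N) → sL=18/13, sR=90/113, mL=-432/1469, mR=18/13
sensor matrix S = [[5, 9], [18/13, 90/113]]; det S = -12456/1469
solve [mL_A; mL_B] = S·[w00; w01] and [mR_A; mR_B] = S·[w10; w11]:
  w00 = -1/2, w01 = 1/2, w10 = 1, w11 = 0

-1/2 1/2 1 0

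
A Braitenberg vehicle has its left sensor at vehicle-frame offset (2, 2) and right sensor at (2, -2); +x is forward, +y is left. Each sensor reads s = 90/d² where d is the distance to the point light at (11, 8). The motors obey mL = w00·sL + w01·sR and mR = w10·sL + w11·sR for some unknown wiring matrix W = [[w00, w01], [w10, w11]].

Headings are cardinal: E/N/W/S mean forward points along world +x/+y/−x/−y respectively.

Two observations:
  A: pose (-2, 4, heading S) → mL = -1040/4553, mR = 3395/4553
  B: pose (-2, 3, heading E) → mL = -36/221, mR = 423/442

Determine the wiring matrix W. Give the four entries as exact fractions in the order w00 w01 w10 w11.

obs A: pose=(-2,4,S) → sL=90/157, sR=10/29, mL=-1040/4553, mR=3395/4553
obs B: pose=(-2,3,E) → sL=9/13, sR=9/17, mL=-36/221, mR=423/442
sensor matrix S = [[90/157, 10/29], [9/13, 9/17]]; det S = 65160/1006213
solve [mL_A; mL_B] = S·[w00; w01] and [mR_A; mR_B] = S·[w10; w11]:
  w00 = -1, w01 = 1, w10 = 1, w11 = 1/2

-1 1 1 1/2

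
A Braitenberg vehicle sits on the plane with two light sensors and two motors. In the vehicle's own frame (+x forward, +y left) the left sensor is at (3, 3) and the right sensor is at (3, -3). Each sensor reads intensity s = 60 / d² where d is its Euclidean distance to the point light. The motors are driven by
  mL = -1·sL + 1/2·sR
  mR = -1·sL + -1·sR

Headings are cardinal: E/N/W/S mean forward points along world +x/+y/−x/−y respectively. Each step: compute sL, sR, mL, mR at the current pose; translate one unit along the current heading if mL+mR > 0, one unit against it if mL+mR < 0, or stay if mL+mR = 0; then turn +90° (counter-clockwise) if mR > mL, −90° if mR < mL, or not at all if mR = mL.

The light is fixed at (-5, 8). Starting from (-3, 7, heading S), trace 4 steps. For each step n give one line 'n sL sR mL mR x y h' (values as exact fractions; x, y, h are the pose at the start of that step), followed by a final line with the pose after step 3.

n=0: pose=(-3,7,S); sL=60/41, sR=60/17; mL=210/697, mR=-3480/697; mL+mR=-3270/697 → advance -1; mR−mL=-90/17 → turn -1·90°
n=1: pose=(-3,8,W); sL=6, sR=6; mL=-3, mR=-12; mL+mR=-15 → advance -1; mR−mL=-9 → turn -1·90°
n=2: pose=(-2,8,N); sL=20/3, sR=4/3; mL=-6, mR=-8; mL+mR=-14 → advance -1; mR−mL=-2 → turn -1·90°
n=3: pose=(-2,7,E); sL=3/2, sR=15/13; mL=-12/13, mR=-69/26; mL+mR=-93/26 → advance -1; mR−mL=-45/26 → turn -1·90°

0 60/41 60/17 210/697 -3480/697 -3 7 S
1 6 6 -3 -12 -3 8 W
2 20/3 4/3 -6 -8 -2 8 N
3 3/2 15/13 -12/13 -69/26 -2 7 E
final -3 7 S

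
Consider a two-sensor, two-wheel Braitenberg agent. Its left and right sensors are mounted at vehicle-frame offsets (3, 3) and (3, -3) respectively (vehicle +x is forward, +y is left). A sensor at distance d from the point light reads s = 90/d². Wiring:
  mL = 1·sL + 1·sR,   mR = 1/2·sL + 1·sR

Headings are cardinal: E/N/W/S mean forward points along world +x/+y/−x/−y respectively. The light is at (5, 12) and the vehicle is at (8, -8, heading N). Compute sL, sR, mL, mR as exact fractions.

left sensor world pos  = (5, -5); dL² = 289
right sensor world pos = (11, -5); dR² = 325
sL = 90/289 = 90/289
sR = 90/325 = 18/65
mL = 1·sL + 1·sR = 11052/18785
mR = 1/2·sL + 1·sR = 8127/18785

90/289 18/65 11052/18785 8127/18785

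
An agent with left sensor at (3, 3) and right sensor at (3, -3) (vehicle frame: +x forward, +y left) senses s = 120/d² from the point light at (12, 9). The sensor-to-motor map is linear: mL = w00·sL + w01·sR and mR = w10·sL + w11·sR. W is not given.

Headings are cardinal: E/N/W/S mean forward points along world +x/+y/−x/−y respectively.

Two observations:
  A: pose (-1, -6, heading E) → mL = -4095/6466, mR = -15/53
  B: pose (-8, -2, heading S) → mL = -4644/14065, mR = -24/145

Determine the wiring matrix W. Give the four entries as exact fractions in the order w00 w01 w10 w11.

obs A: pose=(-1,-6,E) → sL=30/61, sR=15/53, mL=-4095/6466, mR=-15/53
obs B: pose=(-8,-2,S) → sL=24/97, sR=24/145, mL=-4644/14065, mR=-24/145
sensor matrix S = [[30/61, 15/53], [24/97, 24/145]]; det S = 103464/9094429
solve [mL_A; mL_B] = S·[w00; w01] and [mR_A; mR_B] = S·[w10; w11]:
  w00 = -1, w01 = -1/2, w10 = 0, w11 = -1

-1 -1/2 0 -1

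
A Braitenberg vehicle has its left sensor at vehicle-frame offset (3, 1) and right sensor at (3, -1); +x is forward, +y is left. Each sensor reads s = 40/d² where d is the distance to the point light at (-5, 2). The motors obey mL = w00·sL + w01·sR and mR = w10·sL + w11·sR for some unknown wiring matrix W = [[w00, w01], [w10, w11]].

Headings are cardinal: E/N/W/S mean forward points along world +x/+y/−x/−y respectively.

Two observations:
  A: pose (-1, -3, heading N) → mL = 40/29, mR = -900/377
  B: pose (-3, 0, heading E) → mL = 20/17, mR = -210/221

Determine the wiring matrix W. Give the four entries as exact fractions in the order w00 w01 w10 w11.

obs A: pose=(-1,-3,N) → sL=40/13, sR=40/29, mL=40/29, mR=-900/377
obs B: pose=(-3,0,E) → sL=20/13, sR=20/17, mL=20/17, mR=-210/221
sensor matrix S = [[40/13, 40/29], [20/13, 20/17]]; det S = 9600/6409
solve [mL_A; mL_B] = S·[w00; w01] and [mR_A; mR_B] = S·[w10; w11]:
  w00 = 0, w01 = 1, w10 = -1, w11 = 1/2

0 1 -1 1/2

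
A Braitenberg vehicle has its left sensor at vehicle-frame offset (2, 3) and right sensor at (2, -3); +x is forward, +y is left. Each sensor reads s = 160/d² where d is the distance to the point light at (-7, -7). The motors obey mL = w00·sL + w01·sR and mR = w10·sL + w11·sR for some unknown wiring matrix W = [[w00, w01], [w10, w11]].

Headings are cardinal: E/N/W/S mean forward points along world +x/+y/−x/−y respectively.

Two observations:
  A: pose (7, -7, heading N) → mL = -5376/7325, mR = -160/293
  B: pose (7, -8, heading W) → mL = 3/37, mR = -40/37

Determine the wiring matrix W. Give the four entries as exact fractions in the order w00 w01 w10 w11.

-1 1 0 -1

obs A: pose=(7,-7,N) → sL=32/25, sR=160/293, mL=-5376/7325, mR=-160/293
obs B: pose=(7,-8,W) → sL=1, sR=40/37, mL=3/37, mR=-40/37
sensor matrix S = [[32/25, 160/293], [1, 40/37]]; det S = 45408/54205
solve [mL_A; mL_B] = S·[w00; w01] and [mR_A; mR_B] = S·[w10; w11]:
  w00 = -1, w01 = 1, w10 = 0, w11 = -1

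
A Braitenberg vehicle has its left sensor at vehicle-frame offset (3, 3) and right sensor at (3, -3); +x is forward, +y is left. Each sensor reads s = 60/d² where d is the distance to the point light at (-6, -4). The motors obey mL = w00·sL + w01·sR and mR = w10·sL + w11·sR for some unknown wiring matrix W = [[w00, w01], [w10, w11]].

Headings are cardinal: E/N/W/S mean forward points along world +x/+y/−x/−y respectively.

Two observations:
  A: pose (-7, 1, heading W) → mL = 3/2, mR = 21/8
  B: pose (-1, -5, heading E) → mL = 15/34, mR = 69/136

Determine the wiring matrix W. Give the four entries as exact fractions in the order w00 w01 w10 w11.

obs A: pose=(-7,1,W) → sL=3, sR=3/4, mL=3/2, mR=21/8
obs B: pose=(-1,-5,E) → sL=15/17, sR=3/4, mL=15/34, mR=69/136
sensor matrix S = [[3, 3/4], [15/17, 3/4]]; det S = 27/17
solve [mL_A; mL_B] = S·[w00; w01] and [mR_A; mR_B] = S·[w10; w11]:
  w00 = 1/2, w01 = 0, w10 = 1, w11 = -1/2

1/2 0 1 -1/2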